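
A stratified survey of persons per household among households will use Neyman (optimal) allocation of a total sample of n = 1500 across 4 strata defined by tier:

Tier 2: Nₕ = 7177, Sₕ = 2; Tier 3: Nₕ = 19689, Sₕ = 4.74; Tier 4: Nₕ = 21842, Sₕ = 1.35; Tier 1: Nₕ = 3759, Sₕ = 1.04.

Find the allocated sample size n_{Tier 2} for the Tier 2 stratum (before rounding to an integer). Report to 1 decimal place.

Neyman allocation: nₕ = n·NₕSₕ / Σⱼ NⱼSⱼ.
Σ NⱼSⱼ = 7177·2 + 19689·4.74 + 21842·1.35 + 3759·1.04 = 141075.92.
n_{Tier 2} = 1500·7177·2 / 141075.92 = 152.6.

152.6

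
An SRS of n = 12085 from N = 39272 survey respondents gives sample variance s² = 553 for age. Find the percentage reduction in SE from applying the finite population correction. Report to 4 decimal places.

16.7970

f = n/N = 12085/39272 = 0.30772561.
SE_no-fpc = √(s²/n) = 0.21391401; SE_fpc = √((1−f)s²/n) = 0.17798294.
Ratio = √(1−f) = 0.83203028. Reduction = 100·(1 − 0.83203028) = 16.7970%.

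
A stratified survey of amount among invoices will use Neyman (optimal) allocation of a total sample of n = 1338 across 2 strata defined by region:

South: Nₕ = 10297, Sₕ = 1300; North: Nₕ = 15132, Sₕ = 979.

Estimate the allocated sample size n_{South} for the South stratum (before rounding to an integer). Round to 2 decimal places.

635.12

Neyman allocation: nₕ = n·NₕSₕ / Σⱼ NⱼSⱼ.
Σ NⱼSⱼ = 10297·1300 + 15132·979 = 2.8200328 × 10^7.
n_{South} = 1338·10297·1300 / (2.8200328 × 10^7) = 635.12.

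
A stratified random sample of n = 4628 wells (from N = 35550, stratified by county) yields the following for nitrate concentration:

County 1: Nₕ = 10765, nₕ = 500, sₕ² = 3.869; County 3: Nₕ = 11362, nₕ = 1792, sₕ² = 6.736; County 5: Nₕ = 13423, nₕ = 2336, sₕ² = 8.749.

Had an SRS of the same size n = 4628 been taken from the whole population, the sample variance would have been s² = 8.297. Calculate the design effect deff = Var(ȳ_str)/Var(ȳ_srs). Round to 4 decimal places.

0.9241

Var(ȳ_str) = Σ Wₕ²(1−fₕ)sₕ²/nₕ with Wₕ = Nₕ/35550:
  County 1: (10765/35550)²·(1−500/10765)·3.869/500 = 6.7658521 × 10^-4
  County 3: (11362/35550)²·(1−1792/11362)·6.736/1792 = 3.2340862 × 10^-4
  County 5: (13423/35550)²·(1−2336/13423)·8.749/2336 = 4.410319 × 10^-4
  → Var(ȳ_str) = 0.0014410257.
Var(ȳ_srs) = (1 − 4628/35550)·8.297/4628 = 0.0015593935.
deff = 0.0014410257 / 0.0015593935 = 0.9241.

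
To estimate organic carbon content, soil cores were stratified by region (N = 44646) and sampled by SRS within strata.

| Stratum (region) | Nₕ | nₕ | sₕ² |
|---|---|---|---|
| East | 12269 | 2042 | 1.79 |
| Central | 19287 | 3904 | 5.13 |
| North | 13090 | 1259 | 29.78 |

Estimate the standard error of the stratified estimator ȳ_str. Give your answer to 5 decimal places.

0.04570

Var(ȳ_str) = Σₕ Wₕ²(1 − fₕ)sₕ²/nₕ with Wₕ = Nₕ/N, N = 44646.
East: Wₕ = 0.27480625; term = 0.27480625²·(1 − 0.16643573)·1.79/2042 = 5.5181005 × 10^-5.
Central: Wₕ = 0.43199839; term = 0.43199839²·(1 − 0.20241614)·5.13/3904 = 1.9559068 × 10^-4.
North: Wₕ = 0.29319536; term = 0.29319536²·(1 − 0.09618029)·29.78/1259 = 0.0018377861.
Sum = 0.0020885578.
SE = √(0.0020885578) = 0.04570.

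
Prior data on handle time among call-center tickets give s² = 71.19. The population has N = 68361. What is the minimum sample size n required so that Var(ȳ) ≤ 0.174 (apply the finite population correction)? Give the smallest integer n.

Without fpc, n₀ = s²/D = 71.19/0.174 = 409.1379.
With fpc, (1 − n/N)·s²/n ≤ D requires n ≥ n₀/(1 + n₀/N) = 409.1379/(1 + 409.1379/68361) = 406.7038.
Rounding up, n = 407.

407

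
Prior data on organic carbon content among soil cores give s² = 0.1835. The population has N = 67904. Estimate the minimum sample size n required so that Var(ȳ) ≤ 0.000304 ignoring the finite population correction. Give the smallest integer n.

Without fpc, n₀ = s²/D = 0.1835/0.000304 = 603.6184.
Rounding up, n = 604.

604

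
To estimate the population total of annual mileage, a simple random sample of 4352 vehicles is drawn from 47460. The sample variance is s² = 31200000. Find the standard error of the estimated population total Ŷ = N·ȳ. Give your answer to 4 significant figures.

3.830 × 10^6

Var(Ŷ) = N²·Var(ȳ) = N²·(1 − n/N)·s²/n.
f = 4352/47460 = 0.09169827; Var(ȳ) = 0.90830173·31200000/4352 = 6511.7219.
Var(Ŷ) = 47460² · 6511.7219 = 1.4667338 × 10^13.
SE(Ŷ) = √(1.4667338 × 10^13) = 3.830 × 10^6.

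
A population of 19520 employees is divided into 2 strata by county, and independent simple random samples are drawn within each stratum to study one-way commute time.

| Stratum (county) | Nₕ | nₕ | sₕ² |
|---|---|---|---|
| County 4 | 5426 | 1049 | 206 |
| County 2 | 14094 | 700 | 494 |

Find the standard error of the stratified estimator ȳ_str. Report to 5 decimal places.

0.60156

Var(ȳ_str) = Σₕ Wₕ²(1 − fₕ)sₕ²/nₕ with Wₕ = Nₕ/N, N = 19520.
County 4: Wₕ = 0.27797131; term = 0.27797131²·(1 − 0.19332842)·206/1049 = 0.012240198.
County 2: Wₕ = 0.72202869; term = 0.72202869²·(1 − 0.04966652)·494/700 = 0.34963415.
Sum = 0.36187435.
SE = √(0.36187435) = 0.60156.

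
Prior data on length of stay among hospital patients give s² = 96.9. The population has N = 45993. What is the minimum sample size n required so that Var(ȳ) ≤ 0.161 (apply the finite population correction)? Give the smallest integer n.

595

Without fpc, n₀ = s²/D = 96.9/0.161 = 601.8634.
With fpc, (1 − n/N)·s²/n ≤ D requires n ≥ n₀/(1 + n₀/N) = 601.8634/(1 + 601.8634/45993) = 594.0892.
Rounding up, n = 595.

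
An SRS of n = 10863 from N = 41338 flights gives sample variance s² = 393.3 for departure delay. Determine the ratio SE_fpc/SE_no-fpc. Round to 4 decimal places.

0.8586

f = n/N = 10863/41338 = 0.26278485.
SE_no-fpc = √(s²/n) = 0.19027735; SE_fpc = √((1−f)s²/n) = 0.16337448.
Ratio = √(1−f) = 0.85861234.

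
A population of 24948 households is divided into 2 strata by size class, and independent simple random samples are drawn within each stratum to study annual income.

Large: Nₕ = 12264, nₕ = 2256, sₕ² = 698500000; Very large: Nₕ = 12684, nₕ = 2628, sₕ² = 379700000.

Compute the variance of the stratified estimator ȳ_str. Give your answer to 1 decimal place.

Var(ȳ_str) = Σₕ Wₕ²(1 − fₕ)sₕ²/nₕ with Wₕ = Nₕ/N, N = 24948.
Large: Wₕ = 0.49158249; term = 0.49158249²·(1 − 0.18395303)·698500000/2256 = 61056.975.
Very large: Wₕ = 0.50841751; term = 0.50841751²·(1 − 0.20719016)·379700000/2628 = 29609.104.
Sum = 90666.079.

90666.1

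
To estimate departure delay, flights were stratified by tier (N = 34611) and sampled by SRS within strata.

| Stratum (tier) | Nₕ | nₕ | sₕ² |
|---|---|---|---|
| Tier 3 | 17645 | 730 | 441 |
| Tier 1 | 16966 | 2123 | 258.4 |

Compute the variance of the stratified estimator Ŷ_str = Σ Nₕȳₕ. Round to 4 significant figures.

Var(Ŷ_str) = Σₕ Nₕ²(1 − fₕ)sₕ²/nₕ.
Tier 3: 17645²·(1 − 730/17645)·441/730 = 1.8030567 × 10^8.
Tier 1: 16966²·(1 − 2123/16966)·258.4/2123 = 3.0650931 × 10^7.
Sum = 2.109566 × 10^8.

2.110 × 10^8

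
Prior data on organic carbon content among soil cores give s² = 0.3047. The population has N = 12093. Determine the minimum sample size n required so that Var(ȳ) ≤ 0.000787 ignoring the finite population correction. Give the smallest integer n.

388

Without fpc, n₀ = s²/D = 0.3047/0.000787 = 387.1665.
Rounding up, n = 388.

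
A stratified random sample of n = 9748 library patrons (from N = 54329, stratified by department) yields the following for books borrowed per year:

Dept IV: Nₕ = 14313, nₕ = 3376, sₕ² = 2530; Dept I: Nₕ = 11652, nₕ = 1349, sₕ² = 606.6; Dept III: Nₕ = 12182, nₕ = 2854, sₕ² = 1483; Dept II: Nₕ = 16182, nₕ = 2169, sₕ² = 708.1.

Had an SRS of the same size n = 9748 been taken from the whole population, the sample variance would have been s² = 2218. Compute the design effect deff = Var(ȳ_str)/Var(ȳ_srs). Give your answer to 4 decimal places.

0.5523

Var(ȳ_str) = Σ Wₕ²(1−fₕ)sₕ²/nₕ with Wₕ = Nₕ/54329:
  Dept IV: (14313/54329)²·(1−3376/14313)·2530/3376 = 0.039745095
  Dept I: (11652/54329)²·(1−1349/11652)·606.6/1349 = 0.018289053
  Dept III: (12182/54329)²·(1−2854/12182)·1483/2854 = 0.020004647
  Dept II: (16182/54329)²·(1−2169/16182)·708.1/2169 = 0.025080428
  → Var(ȳ_str) = 0.10311922.
Var(ȳ_srs) = (1 − 9748/54329)·2218/9748 = 0.18670851.
deff = 0.10311922 / 0.18670851 = 0.5523.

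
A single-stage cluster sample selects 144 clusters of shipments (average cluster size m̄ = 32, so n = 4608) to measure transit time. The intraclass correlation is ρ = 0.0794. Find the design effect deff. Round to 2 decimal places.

deff = 1 + (32 − 1)·0.0794 = 1 + 2.4614 = 3.4614.

3.46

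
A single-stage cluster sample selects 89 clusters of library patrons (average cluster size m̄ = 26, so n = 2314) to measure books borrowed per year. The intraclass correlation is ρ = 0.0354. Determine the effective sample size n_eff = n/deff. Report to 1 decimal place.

deff = 1 + (26 − 1)·0.0354 = 1 + 0.885 = 1.885.
n_eff = 2314 / 1.885 = 1227.6.

1227.6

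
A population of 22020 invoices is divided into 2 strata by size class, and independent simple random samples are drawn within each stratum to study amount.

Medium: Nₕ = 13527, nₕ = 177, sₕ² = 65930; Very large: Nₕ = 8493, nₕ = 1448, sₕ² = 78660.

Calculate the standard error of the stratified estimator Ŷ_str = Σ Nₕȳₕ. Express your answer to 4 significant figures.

Var(Ŷ_str) = Σₕ Nₕ²(1 − fₕ)sₕ²/nₕ.
Medium: 13527²·(1 − 177/13527)·65930/177 = 6.7265529 × 10^10.
Very large: 8493²·(1 − 1448/8493)·78660/1448 = 3.2503303 × 10^9.
Sum = 7.0515859 × 10^10.
SE = √(7.0515859 × 10^10) = 265500.

265500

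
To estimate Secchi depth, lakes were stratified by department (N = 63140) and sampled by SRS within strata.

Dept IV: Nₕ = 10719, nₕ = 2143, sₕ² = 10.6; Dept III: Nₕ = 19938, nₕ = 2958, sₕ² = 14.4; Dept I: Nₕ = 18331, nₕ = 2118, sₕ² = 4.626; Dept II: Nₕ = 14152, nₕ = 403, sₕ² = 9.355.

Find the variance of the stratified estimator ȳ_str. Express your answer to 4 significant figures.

0.001823

Var(ȳ_str) = Σₕ Wₕ²(1 − fₕ)sₕ²/nₕ with Wₕ = Nₕ/N, N = 63140.
Dept IV: Wₕ = 0.16976560; term = 0.16976560²·(1 − 0.19992537)·10.6/2143 = 1.140548 × 10^-4.
Dept III: Wₕ = 0.31577447; term = 0.31577447²·(1 − 0.14835992)·14.4/2958 = 4.1340378 × 10^-4.
Dept I: Wₕ = 0.29032309; term = 0.29032309²·(1 − 0.11554198)·4.626/2118 = 1.6282461 × 10^-4.
Dept II: Wₕ = 0.22413684; term = 0.22413684²·(1 − 0.02847654)·9.355/403 = 0.0011329703.
Sum = 0.0018232535.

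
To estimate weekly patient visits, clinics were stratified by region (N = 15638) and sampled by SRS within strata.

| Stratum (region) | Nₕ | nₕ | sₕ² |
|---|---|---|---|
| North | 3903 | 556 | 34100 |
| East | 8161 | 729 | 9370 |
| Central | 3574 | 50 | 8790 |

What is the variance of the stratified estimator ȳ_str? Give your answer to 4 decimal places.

15.5182

Var(ȳ_str) = Σₕ Wₕ²(1 − fₕ)sₕ²/nₕ with Wₕ = Nₕ/N, N = 15638.
North: Wₕ = 0.24958435; term = 0.24958435²·(1 − 0.14245452)·34100/556 = 3.2762078.
East: Wₕ = 0.52186980; term = 0.52186980²·(1 − 0.08932729)·9370/729 = 3.1878562.
Central: Wₕ = 0.22854585; term = 0.22854585²·(1 − 0.01398993)·8790/50 = 9.0541337.
Sum = 15.518198.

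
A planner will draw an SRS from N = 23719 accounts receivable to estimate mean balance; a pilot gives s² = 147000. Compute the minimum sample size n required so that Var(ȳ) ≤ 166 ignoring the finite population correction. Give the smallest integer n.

886

Without fpc, n₀ = s²/D = 147000/166 = 885.5422.
Rounding up, n = 886.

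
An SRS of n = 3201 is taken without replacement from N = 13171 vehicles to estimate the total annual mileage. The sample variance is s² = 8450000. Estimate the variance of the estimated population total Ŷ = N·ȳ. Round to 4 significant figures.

3.466 × 10^11

Var(Ŷ) = N²·Var(ȳ) = N²·(1 − n/N)·s²/n.
f = 3201/13171 = 0.24303394; Var(ȳ) = 0.75696606·8450000/3201 = 1998.2391.
Var(Ŷ) = 13171² · 1998.2391 = 3.4664501 × 10^11.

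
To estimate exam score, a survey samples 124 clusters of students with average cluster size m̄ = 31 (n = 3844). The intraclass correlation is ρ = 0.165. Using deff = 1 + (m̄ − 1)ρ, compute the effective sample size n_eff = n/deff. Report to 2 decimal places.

deff = 1 + (31 − 1)·0.165 = 1 + 4.95 = 5.95.
n_eff = 3844 / 5.95 = 646.05.

646.05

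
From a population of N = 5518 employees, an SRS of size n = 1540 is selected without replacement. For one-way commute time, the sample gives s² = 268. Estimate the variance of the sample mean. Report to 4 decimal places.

0.1255

Under SRS without replacement, Var(ȳ) = (1 − f)·s²/n with f = n/N = 1540/5518 = 0.27908663.
Var(ȳ) = (1 − 0.27908663)·268/1540 = 0.72091337·0.17402597 = 0.12545765.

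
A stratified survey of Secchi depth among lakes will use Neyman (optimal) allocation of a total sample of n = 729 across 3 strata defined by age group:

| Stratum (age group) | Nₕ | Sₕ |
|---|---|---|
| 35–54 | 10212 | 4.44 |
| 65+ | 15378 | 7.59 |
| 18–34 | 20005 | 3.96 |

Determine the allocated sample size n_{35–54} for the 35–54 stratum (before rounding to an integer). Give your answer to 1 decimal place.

137.0

Neyman allocation: nₕ = n·NₕSₕ / Σⱼ NⱼSⱼ.
Σ NⱼSⱼ = 10212·4.44 + 15378·7.59 + 20005·3.96 = 241280.1.
n_{35–54} = 729·10212·4.44 / 241280.1 = 137.0.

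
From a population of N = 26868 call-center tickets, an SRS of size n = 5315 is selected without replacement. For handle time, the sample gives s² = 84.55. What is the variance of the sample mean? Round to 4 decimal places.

Under SRS without replacement, Var(ȳ) = (1 − f)·s²/n with f = n/N = 5315/26868 = 0.19781897.
Var(ȳ) = (1 − 0.19781897)·84.55/5315 = 0.80218103·0.015907808 = 0.012760942.

0.0128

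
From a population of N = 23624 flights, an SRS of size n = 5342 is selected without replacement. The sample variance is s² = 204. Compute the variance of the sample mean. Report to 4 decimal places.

0.0296

Under SRS without replacement, Var(ȳ) = (1 − f)·s²/n with f = n/N = 5342/23624 = 0.22612597.
Var(ȳ) = (1 − 0.22612597)·204/5342 = 0.77387403·0.038187945 = 0.029552658.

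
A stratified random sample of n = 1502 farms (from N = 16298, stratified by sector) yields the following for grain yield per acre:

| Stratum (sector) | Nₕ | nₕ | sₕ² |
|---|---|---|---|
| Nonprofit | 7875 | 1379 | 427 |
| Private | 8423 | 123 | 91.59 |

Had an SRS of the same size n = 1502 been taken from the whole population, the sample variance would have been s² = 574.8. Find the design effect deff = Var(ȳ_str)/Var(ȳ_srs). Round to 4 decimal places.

0.7358

Var(ȳ_str) = Σ Wₕ²(1−fₕ)sₕ²/nₕ with Wₕ = Nₕ/16298:
  Nonprofit: (7875/16298)²·(1−1379/7875)·427/1379 = 0.059633673
  Private: (8423/16298)²·(1−123/8423)·91.59/123 = 0.19598337
  → Var(ȳ_str) = 0.25561704.
Var(ȳ_srs) = (1 − 1502/16298)·574.8/1502 = 0.34742162.
deff = 0.25561704 / 0.34742162 = 0.7358.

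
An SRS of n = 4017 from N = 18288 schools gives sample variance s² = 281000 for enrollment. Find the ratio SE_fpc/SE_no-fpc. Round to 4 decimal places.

0.8834

f = n/N = 4017/18288 = 0.21965223.
SE_no-fpc = √(s²/n) = 8.3637731; SE_fpc = √((1−f)s²/n) = 7.3883309.
Ratio = √(1−f) = 0.88337295.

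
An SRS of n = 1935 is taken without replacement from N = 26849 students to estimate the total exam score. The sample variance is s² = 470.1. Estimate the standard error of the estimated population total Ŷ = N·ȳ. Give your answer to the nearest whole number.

Var(Ŷ) = N²·Var(ȳ) = N²·(1 − n/N)·s²/n.
f = 1935/26849 = 0.07206972; Var(ȳ) = 0.92793028·470.1/1935 = 0.2254367.
Var(Ŷ) = 26849² · 0.2254367 = 1.6251028 × 10^8.
SE(Ŷ) = √(1.6251028 × 10^8) = 12748.

12748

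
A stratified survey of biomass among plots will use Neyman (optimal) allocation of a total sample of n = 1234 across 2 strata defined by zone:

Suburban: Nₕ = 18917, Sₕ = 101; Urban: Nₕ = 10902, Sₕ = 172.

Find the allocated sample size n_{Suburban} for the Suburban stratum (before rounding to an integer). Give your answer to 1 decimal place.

622.8

Neyman allocation: nₕ = n·NₕSₕ / Σⱼ NⱼSⱼ.
Σ NⱼSⱼ = 18917·101 + 10902·172 = 3.785761 × 10^6.
n_{Suburban} = 1234·18917·101 / (3.785761 × 10^6) = 622.8.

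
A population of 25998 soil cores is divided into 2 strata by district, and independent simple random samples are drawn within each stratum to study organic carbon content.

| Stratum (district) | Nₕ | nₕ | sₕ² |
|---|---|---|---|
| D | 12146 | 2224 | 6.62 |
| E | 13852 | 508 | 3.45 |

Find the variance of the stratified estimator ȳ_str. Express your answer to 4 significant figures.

Var(ȳ_str) = Σₕ Wₕ²(1 − fₕ)sₕ²/nₕ with Wₕ = Nₕ/N, N = 25998.
D: Wₕ = 0.46718978; term = 0.46718978²·(1 − 0.18310555)·6.62/2224 = 5.3073268 × 10^-4.
E: Wₕ = 0.53281022; term = 0.53281022²·(1 − 0.03667340)·3.45/508 = 0.0018572656.
Sum = 0.0023879983.

0.002388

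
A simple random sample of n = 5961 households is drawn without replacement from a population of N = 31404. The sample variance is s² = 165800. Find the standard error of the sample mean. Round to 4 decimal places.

Under SRS without replacement, Var(ȳ) = (1 − f)·s²/n with f = n/N = 5961/31404 = 0.18981658.
Var(ȳ) = (1 − 0.18981658)·165800/5961 = 0.81018342·27.814125 = 22.534543.
SE(ȳ) = √(22.534543) = 4.7471.

4.7471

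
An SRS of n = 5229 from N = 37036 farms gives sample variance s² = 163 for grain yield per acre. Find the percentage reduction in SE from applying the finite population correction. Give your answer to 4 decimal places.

7.3278

f = n/N = 5229/37036 = 0.14118695.
SE_no-fpc = √(s²/n) = 0.17655681; SE_fpc = √((1−f)s²/n) = 0.16361902.
Ratio = √(1−f) = 0.92672167. Reduction = 100·(1 − 0.92672167) = 7.3278%.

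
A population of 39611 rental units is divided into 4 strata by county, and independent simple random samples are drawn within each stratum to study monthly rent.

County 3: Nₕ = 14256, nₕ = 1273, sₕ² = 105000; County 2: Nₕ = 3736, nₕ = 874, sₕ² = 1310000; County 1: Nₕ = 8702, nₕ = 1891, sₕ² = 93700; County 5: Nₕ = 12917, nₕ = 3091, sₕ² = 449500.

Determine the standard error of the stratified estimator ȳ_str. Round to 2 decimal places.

5.79

Var(ȳ_str) = Σₕ Wₕ²(1 − fₕ)sₕ²/nₕ with Wₕ = Nₕ/N, N = 39611.
County 3: Wₕ = 0.35990003; term = 0.35990003²·(1 − 0.08929574)·105000/1273 = 9.7297577.
County 2: Wₕ = 0.09431724; term = 0.09431724²·(1 − 0.23394004)·1310000/874 = 10.214209.
County 1: Wₕ = 0.21968645; term = 0.21968645²·(1 − 0.21730637)·93700/1891 = 1.8717438.
County 5: Wₕ = 0.32609629; term = 0.32609629²·(1 − 0.23929705)·449500/3091 = 11.763525.
Sum = 33.579236.
SE = √(33.579236) = 5.79.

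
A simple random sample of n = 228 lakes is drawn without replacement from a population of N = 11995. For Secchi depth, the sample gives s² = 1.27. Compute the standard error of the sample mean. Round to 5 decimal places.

0.07392

Under SRS without replacement, Var(ȳ) = (1 − f)·s²/n with f = n/N = 228/11995 = 0.01900792.
Var(ȳ) = (1 − 0.01900792)·1.27/228 = 0.98099208·0.0055701754 = 0.005464298.
SE(ȳ) = √(0.005464298) = 0.07392.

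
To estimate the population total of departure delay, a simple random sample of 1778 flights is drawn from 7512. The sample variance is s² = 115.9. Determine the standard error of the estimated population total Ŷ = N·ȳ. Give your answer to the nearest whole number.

Var(Ŷ) = N²·Var(ȳ) = N²·(1 − n/N)·s²/n.
f = 1778/7512 = 0.23668797; Var(ȳ) = 0.76331203·115.9/1778 = 0.049756954.
Var(Ŷ) = 7512² · 0.049756954 = 2.8077921 × 10^6.
SE(Ŷ) = √(2.8077921 × 10^6) = 1676.

1676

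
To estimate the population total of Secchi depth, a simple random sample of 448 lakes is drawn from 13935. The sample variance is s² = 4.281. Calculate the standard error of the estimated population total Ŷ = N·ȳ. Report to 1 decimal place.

Var(Ŷ) = N²·Var(ȳ) = N²·(1 − n/N)·s²/n.
f = 448/13935 = 0.03214926; Var(ȳ) = 0.96785074·4.281/448 = 0.0092485915.
Var(Ŷ) = 13935² · 0.0092485915 = 1.7959306 × 10^6.
SE(Ŷ) = √(1.7959306 × 10^6) = 1340.1.

1340.1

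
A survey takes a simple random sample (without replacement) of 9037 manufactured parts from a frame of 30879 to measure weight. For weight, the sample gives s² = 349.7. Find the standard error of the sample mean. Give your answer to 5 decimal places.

Under SRS without replacement, Var(ȳ) = (1 − f)·s²/n with f = n/N = 9037/30879 = 0.29265844.
Var(ȳ) = (1 − 0.29265844)·349.7/9037 = 0.70734156·0.03869647 = 0.027371621.
SE(ȳ) = √(0.027371621) = 0.16544.

0.16544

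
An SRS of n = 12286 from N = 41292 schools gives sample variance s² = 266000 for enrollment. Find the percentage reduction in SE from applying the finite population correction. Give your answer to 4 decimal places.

f = n/N = 12286/41292 = 0.29753947.
SE_no-fpc = √(s²/n) = 4.6530269; SE_fpc = √((1−f)s²/n) = 3.8998376.
Ratio = √(1−f) = 0.83812918. Reduction = 100·(1 − 0.83812918) = 16.1871%.

16.1871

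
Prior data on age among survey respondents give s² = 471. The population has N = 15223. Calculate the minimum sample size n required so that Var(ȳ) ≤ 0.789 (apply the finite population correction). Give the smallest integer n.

575

Without fpc, n₀ = s²/D = 471/0.789 = 596.9582.
With fpc, (1 − n/N)·s²/n ≤ D requires n ≥ n₀/(1 + n₀/N) = 596.9582/(1 + 596.9582/15223) = 574.4323.
Rounding up, n = 575.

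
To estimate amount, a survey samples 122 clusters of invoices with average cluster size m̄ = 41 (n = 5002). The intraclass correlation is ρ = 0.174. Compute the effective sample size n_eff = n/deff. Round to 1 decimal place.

628.4

deff = 1 + (41 − 1)·0.174 = 1 + 6.96 = 7.96.
n_eff = 5002 / 7.96 = 628.4.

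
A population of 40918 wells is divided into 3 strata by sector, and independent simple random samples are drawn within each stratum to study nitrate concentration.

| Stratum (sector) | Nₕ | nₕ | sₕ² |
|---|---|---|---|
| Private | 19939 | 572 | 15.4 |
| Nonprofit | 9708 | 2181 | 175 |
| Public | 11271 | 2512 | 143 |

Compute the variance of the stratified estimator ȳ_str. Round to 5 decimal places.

Var(ȳ_str) = Σₕ Wₕ²(1 − fₕ)sₕ²/nₕ with Wₕ = Nₕ/N, N = 40918.
Private: Wₕ = 0.48729166; term = 0.48729166²·(1 − 0.02868750)·15.4/572 = 0.0062095714.
Nonprofit: Wₕ = 0.23725500; term = 0.23725500²·(1 − 0.22466007)·175/2181 = 0.0035019123.
Public: Wₕ = 0.27545335; term = 0.27545335²·(1 − 0.22287286)·143/2512 = 0.0033566386.
Sum = 0.013068122.

0.01307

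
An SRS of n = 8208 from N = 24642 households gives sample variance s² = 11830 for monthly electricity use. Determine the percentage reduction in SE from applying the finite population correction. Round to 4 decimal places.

f = n/N = 8208/24642 = 0.33308985.
SE_no-fpc = √(s²/n) = 1.2005319; SE_fpc = √((1−f)s²/n) = 0.98040917.
Ratio = √(1−f) = 0.81664567. Reduction = 100·(1 − 0.81664567) = 18.3354%.

18.3354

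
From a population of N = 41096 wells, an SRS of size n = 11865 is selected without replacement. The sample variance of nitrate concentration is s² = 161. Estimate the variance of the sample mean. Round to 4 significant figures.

Under SRS without replacement, Var(ȳ) = (1 − f)·s²/n with f = n/N = 11865/41096 = 0.28871423.
Var(ȳ) = (1 − 0.28871423)·161/11865 = 0.71128577·0.013569322 = 0.0096516653.

0.009652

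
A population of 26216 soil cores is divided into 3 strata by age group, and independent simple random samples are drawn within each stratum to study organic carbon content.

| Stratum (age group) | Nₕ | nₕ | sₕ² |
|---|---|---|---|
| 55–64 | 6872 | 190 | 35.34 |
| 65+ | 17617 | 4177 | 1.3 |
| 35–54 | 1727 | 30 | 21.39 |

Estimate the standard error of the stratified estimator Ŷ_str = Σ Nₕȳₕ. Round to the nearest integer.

3272

Var(Ŷ_str) = Σₕ Nₕ²(1 − fₕ)sₕ²/nₕ.
55–64: 6872²·(1 − 190/6872)·35.34/190 = 8.5408789 × 10^6.
65+: 17617²·(1 − 4177/17617)·1.3/4177 = 73690.262.
35–54: 1727²·(1 − 30/1727)·21.39/30 = 2.0896026 × 10^6.
Sum = 1.0704172 × 10^7.
SE = √(1.0704172 × 10^7) = 3272.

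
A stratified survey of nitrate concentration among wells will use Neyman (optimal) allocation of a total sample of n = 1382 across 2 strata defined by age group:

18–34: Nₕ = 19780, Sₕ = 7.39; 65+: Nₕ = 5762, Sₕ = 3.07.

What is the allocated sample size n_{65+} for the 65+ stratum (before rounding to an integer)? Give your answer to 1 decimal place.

149.2

Neyman allocation: nₕ = n·NₕSₕ / Σⱼ NⱼSⱼ.
Σ NⱼSⱼ = 19780·7.39 + 5762·3.07 = 163863.54.
n_{65+} = 1382·5762·3.07 / 163863.54 = 149.2.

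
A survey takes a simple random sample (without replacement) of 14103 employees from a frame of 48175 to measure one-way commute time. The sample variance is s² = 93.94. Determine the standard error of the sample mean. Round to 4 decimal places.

Under SRS without replacement, Var(ȳ) = (1 − f)·s²/n with f = n/N = 14103/48175 = 0.29274520.
Var(ȳ) = (1 − 0.29274520)·93.94/14103 = 0.70725480·0.0066609941 = 0.0047110201.
SE(ȳ) = √(0.0047110201) = 0.0686.

0.0686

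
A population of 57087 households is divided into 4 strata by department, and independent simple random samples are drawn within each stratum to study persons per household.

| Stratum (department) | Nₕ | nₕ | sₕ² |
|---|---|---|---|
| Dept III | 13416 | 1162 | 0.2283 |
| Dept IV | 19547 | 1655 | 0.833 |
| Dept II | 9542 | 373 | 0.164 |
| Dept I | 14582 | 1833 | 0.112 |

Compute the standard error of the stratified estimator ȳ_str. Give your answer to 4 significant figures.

0.008900

Var(ȳ_str) = Σₕ Wₕ²(1 − fₕ)sₕ²/nₕ with Wₕ = Nₕ/N, N = 57087.
Dept III: Wₕ = 0.23500972; term = 0.23500972²·(1 − 0.08661300)·0.2283/1162 = 9.9112006 × 10^-6.
Dept IV: Wₕ = 0.34240720; term = 0.34240720²·(1 − 0.08466772)·0.833/1655 = 5.401465 × 10^-5.
Dept II: Wₕ = 0.16714839; term = 0.16714839²·(1 − 0.03909034)·0.164/373 = 1.1803803 × 10^-5.
Dept I: Wₕ = 0.25543469; term = 0.25543469²·(1 − 0.12570292)·0.112/1833 = 3.4855742 × 10^-6.
Sum = 7.9215228 × 10^-5.
SE = √(7.9215228 × 10^-5) = 0.008900.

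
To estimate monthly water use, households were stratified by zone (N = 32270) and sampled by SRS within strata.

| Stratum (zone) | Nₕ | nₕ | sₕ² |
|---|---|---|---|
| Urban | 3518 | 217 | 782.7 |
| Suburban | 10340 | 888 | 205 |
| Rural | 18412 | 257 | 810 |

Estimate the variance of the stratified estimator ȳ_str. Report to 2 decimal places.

Var(ȳ_str) = Σₕ Wₕ²(1 − fₕ)sₕ²/nₕ with Wₕ = Nₕ/N, N = 32270.
Urban: Wₕ = 0.10901766; term = 0.10901766²·(1 − 0.06168277)·782.7/217 = 0.040223423.
Suburban: Wₕ = 0.32042144; term = 0.32042144²·(1 − 0.08588008)·205/888 = 0.021666423.
Rural: Wₕ = 0.57056089; term = 0.57056089²·(1 − 0.01395829)·810/257 = 1.0116987.
Sum = 1.0735885.

1.07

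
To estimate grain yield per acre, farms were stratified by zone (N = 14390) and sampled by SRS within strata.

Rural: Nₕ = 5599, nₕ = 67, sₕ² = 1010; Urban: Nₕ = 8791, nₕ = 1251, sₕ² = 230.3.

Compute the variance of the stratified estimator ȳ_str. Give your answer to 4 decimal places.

2.3138

Var(ȳ_str) = Σₕ Wₕ²(1 − fₕ)sₕ²/nₕ with Wₕ = Nₕ/N, N = 14390.
Rural: Wₕ = 0.38908965; term = 0.38908965²·(1 − 0.01196642)·1010/67 = 2.2548498.
Urban: Wₕ = 0.61091035; term = 0.61091035²·(1 − 0.14230463)·230.3/1251 = 0.058928402.
Sum = 2.3137782.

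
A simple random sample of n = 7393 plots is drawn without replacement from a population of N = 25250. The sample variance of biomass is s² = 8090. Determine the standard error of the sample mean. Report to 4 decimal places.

Under SRS without replacement, Var(ȳ) = (1 − f)·s²/n with f = n/N = 7393/25250 = 0.29279208.
Var(ȳ) = (1 − 0.29279208)·8090/7393 = 0.70720792·1.0942784 = 0.77388233.
SE(ȳ) = √(0.77388233) = 0.8797.

0.8797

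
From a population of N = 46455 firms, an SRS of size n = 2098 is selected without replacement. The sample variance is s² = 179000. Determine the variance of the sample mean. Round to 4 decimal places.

Under SRS without replacement, Var(ȳ) = (1 − f)·s²/n with f = n/N = 2098/46455 = 0.04516198.
Var(ȳ) = (1 − 0.04516198)·179000/2098 = 0.95483802·85.319352 = 81.466161.

81.4662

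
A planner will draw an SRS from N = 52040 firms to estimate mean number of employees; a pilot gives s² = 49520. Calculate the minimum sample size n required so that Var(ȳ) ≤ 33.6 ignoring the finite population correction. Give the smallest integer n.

Without fpc, n₀ = s²/D = 49520/33.6 = 1473.8095.
Rounding up, n = 1474.

1474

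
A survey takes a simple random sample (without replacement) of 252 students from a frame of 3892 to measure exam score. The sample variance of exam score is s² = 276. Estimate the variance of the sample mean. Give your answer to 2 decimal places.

Under SRS without replacement, Var(ȳ) = (1 − f)·s²/n with f = n/N = 252/3892 = 0.06474820.
Var(ȳ) = (1 − 0.06474820)·276/252 = 0.93525180·1.0952381 = 1.0243234.

1.02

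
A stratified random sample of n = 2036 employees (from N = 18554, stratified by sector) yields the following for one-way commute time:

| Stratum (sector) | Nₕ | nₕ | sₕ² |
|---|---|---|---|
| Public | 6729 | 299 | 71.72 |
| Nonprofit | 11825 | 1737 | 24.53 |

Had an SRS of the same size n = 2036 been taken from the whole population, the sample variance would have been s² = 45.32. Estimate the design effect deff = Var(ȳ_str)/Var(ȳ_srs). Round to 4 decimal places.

Var(ȳ_str) = Σ Wₕ²(1−fₕ)sₕ²/nₕ with Wₕ = Nₕ/18554:
  Public: (6729/18554)²·(1−299/6729)·71.72/299 = 0.030147791
  Nonprofit: (11825/18554)²·(1−1737/11825)·24.53/1737 = 0.0048936043
  → Var(ȳ_str) = 0.035041395.
Var(ȳ_srs) = (1 − 2036/18554)·45.32/2036 = 0.019816732.
deff = 0.035041395 / 0.019816732 = 1.7683.

1.7683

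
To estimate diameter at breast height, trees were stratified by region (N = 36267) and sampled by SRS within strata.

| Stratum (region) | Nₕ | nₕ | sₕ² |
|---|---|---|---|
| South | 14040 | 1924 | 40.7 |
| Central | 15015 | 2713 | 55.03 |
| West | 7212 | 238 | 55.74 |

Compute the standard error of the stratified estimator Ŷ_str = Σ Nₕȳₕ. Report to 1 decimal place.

4373.2

Var(Ŷ_str) = Σₕ Nₕ²(1 − fₕ)sₕ²/nₕ.
South: 14040²·(1 − 1924/14040)·40.7/1924 = 3.598452 × 10^6.
Central: 15015²·(1 − 2713/15015)·55.03/2713 = 3.746716 × 10^6.
West: 7212²·(1 − 238/7212)·55.74/238 = 1.1779522 × 10^7.
Sum = 1.912469 × 10^7.
SE = √(1.912469 × 10^7) = 4373.2.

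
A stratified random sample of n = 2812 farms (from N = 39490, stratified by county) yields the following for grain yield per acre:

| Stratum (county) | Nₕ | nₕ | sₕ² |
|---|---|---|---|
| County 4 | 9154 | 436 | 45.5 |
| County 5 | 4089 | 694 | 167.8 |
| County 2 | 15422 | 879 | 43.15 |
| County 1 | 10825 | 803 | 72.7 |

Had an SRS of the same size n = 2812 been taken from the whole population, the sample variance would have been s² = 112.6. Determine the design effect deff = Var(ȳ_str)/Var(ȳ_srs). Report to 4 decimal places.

0.5606

Var(ȳ_str) = Σ Wₕ²(1−fₕ)sₕ²/nₕ with Wₕ = Nₕ/39490:
  County 4: (9154/39490)²·(1−436/9154)·45.5/436 = 0.0053404569
  County 5: (4089/39490)²·(1−694/4089)·167.8/694 = 0.002152361
  County 2: (15422/39490)²·(1−879/15422)·43.15/879 = 0.0070601245
  County 1: (10825/39490)²·(1−803/10825)·72.7/803 = 0.0062983516
  → Var(ȳ_str) = 0.020851294.
Var(ȳ_srs) = (1 − 2812/39490)·112.6/2812 = 0.037191319.
deff = 0.020851294 / 0.037191319 = 0.5606.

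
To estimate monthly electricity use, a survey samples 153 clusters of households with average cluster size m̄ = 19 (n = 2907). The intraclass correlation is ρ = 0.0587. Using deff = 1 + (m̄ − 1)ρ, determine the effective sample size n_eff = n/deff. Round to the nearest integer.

1413

deff = 1 + (19 − 1)·0.0587 = 1 + 1.0566 = 2.0566.
n_eff = 2907 / 2.0566 = 1413.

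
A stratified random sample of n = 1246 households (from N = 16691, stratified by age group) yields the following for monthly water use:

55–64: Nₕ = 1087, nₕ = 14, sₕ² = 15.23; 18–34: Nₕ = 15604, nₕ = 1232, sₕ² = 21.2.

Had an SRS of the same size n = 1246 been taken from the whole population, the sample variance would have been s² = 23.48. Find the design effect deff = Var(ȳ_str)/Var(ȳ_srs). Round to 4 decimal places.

1.0556

Var(ȳ_str) = Σ Wₕ²(1−fₕ)sₕ²/nₕ with Wₕ = Nₕ/16691:
  55–64: (1087/16691)²·(1−14/1087)·15.23/14 = 0.004554455
  18–34: (15604/16691)²·(1−1232/15604)·21.2/1232 = 0.013852035
  → Var(ȳ_str) = 0.01840649.
Var(ȳ_srs) = (1 − 1246/16691)·23.48/1246 = 0.017437556.
deff = 0.01840649 / 0.017437556 = 1.0556.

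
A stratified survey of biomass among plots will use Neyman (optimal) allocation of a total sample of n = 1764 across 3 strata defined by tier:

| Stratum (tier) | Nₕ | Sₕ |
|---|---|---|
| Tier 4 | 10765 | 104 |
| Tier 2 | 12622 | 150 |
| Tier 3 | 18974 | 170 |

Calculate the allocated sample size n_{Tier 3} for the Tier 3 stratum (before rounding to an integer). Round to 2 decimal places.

Neyman allocation: nₕ = n·NₕSₕ / Σⱼ NⱼSⱼ.
Σ NⱼSⱼ = 10765·104 + 12622·150 + 18974·170 = 6.23844 × 10^6.
n_{Tier 3} = 1764·18974·170 / (6.23844 × 10^6) = 912.07.

912.07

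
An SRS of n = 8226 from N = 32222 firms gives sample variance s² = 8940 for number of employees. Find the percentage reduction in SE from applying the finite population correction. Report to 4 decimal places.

f = n/N = 8226/32222 = 0.25529142.
SE_no-fpc = √(s²/n) = 1.042496; SE_fpc = √((1−f)s²/n) = 0.89963758.
Ratio = √(1−f) = 0.86296500. Reduction = 100·(1 − 0.86296500) = 13.7035%.

13.7035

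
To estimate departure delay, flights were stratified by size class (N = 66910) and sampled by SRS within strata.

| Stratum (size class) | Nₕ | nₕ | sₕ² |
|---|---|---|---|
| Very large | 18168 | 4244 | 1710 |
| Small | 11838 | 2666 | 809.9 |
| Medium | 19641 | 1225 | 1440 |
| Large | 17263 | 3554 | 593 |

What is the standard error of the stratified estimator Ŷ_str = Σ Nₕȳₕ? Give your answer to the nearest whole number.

24487

Var(Ŷ_str) = Σₕ Nₕ²(1 − fₕ)sₕ²/nₕ.
Very large: 18168²·(1 − 4244/18168)·1710/4244 = 1.0192762 × 10^8.
Small: 11838²·(1 − 2666/11838)·809.9/2666 = 3.2984783 × 10^7.
Medium: 19641²·(1 − 1225/19641)·1440/1225 = 4.2519222 × 10^8.
Large: 17263²·(1 − 3554/17263)·593/3554 = 3.9487471 × 10^7.
Sum = 5.9959209 × 10^8.
SE = √(5.9959209 × 10^8) = 24487.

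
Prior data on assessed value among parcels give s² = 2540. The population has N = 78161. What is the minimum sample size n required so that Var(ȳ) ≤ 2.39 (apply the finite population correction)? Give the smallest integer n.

Without fpc, n₀ = s²/D = 2540/2.39 = 1062.7615.
With fpc, (1 − n/N)·s²/n ≤ D requires n ≥ n₀/(1 + n₀/N) = 1062.7615/(1 + 1062.7615/78161) = 1048.5049.
Rounding up, n = 1049.

1049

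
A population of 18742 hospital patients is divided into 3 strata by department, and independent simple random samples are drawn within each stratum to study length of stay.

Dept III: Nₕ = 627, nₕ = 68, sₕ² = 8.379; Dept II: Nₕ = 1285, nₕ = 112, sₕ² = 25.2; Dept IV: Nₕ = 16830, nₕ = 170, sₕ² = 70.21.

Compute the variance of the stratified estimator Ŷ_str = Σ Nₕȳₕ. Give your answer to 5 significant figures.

1.1618 × 10^8

Var(Ŷ_str) = Σₕ Nₕ²(1 − fₕ)sₕ²/nₕ.
Dept III: 627²·(1 − 68/627)·8.379/68 = 43187.954.
Dept II: 1285²·(1 − 112/1285)·25.2/112 = 339143.62.
Dept IV: 16830²·(1 − 170/16830)·70.21/170 = 1.1580016 × 10^8.
Sum = 1.1618249 × 10^8.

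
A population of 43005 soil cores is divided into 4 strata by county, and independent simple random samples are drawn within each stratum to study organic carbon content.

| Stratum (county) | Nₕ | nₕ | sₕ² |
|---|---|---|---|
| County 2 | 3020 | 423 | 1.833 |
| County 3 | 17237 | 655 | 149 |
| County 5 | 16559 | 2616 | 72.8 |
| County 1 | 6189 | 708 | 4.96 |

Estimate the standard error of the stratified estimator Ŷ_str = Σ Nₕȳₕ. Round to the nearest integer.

8469

Var(Ŷ_str) = Σₕ Nₕ²(1 − fₕ)sₕ²/nₕ.
County 2: 3020²·(1 − 423/3020)·1.833/423 = 33986.073.
County 3: 17237²·(1 − 655/17237)·149/655 = 6.501949 × 10^7.
County 5: 16559²·(1 − 2616/16559)·72.8/2616 = 6.4251604 × 10^6.
County 1: 6189²·(1 − 708/6189)·4.96/708 = 237645.01.
Sum = 7.1716281 × 10^7.
SE = √(7.1716281 × 10^7) = 8469.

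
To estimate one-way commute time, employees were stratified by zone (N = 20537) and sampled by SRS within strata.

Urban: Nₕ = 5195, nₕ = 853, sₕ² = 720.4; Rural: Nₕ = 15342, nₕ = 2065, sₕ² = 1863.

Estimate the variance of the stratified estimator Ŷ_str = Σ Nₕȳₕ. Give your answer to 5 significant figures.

Var(Ŷ_str) = Σₕ Nₕ²(1 − fₕ)sₕ²/nₕ.
Urban: 5195²·(1 − 853/5195)·720.4/853 = 1.9050222 × 10^7.
Rural: 15342²·(1 − 2065/15342)·1863/2065 = 1.8377005 × 10^8.
Sum = 2.0282027 × 10^8.

2.0282 × 10^8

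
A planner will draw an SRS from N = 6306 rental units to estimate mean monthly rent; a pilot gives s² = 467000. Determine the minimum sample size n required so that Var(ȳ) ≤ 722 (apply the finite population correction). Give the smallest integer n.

587

Without fpc, n₀ = s²/D = 467000/722 = 646.8144.
With fpc, (1 − n/N)·s²/n ≤ D requires n ≥ n₀/(1 + n₀/N) = 646.8144/(1 + 646.8144/6306) = 586.6418.
Rounding up, n = 587.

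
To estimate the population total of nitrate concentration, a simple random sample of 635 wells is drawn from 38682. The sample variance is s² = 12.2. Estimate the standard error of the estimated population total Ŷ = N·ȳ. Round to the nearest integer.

5318

Var(Ŷ) = N²·Var(ȳ) = N²·(1 − n/N)·s²/n.
f = 635/38682 = 0.01641590; Var(ȳ) = 0.98358410·12.2/635 = 0.018897206.
Var(Ŷ) = 38682² · 0.018897206 = 2.8275835 × 10^7.
SE(Ŷ) = √(2.8275835 × 10^7) = 5318.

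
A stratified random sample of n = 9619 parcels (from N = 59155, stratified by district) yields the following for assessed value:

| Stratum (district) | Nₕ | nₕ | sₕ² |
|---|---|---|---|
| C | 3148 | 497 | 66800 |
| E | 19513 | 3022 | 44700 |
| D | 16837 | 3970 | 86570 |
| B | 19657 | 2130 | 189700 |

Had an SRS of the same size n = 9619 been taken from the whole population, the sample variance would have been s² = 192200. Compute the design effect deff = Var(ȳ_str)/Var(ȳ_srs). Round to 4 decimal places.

Var(ȳ_str) = Σ Wₕ²(1−fₕ)sₕ²/nₕ with Wₕ = Nₕ/59155:
  C: (3148/59155)²·(1−497/3148)·66800/497 = 0.32053954
  E: (19513/59155)²·(1−3022/19513)·44700/3022 = 1.360195
  D: (16837/59155)²·(1−3970/16837)·86570/3970 = 1.350007
  B: (19657/59155)²·(1−2130/19657)·189700/2130 = 8.7685874
  → Var(ȳ_str) = 11.799329.
Var(ȳ_srs) = (1 − 9619/59155)·192200/9619 = 16.732196.
deff = 11.799329 / 16.732196 = 0.7052.

0.7052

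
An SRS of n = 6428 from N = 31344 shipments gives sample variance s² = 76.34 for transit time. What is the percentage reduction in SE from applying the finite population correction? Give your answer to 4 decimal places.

10.8417

f = n/N = 6428/31344 = 0.20507912.
SE_no-fpc = √(s²/n) = 0.10897783; SE_fpc = √((1−f)s²/n) = 0.097162817.
Ratio = √(1−f) = 0.89158335. Reduction = 100·(1 − 0.89158335) = 10.8417%.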